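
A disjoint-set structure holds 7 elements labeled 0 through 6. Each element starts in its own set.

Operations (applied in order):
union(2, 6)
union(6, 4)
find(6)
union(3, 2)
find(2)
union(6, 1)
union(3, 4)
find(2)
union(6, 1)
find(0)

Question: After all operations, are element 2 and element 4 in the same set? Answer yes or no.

Step 1: union(2, 6) -> merged; set of 2 now {2, 6}
Step 2: union(6, 4) -> merged; set of 6 now {2, 4, 6}
Step 3: find(6) -> no change; set of 6 is {2, 4, 6}
Step 4: union(3, 2) -> merged; set of 3 now {2, 3, 4, 6}
Step 5: find(2) -> no change; set of 2 is {2, 3, 4, 6}
Step 6: union(6, 1) -> merged; set of 6 now {1, 2, 3, 4, 6}
Step 7: union(3, 4) -> already same set; set of 3 now {1, 2, 3, 4, 6}
Step 8: find(2) -> no change; set of 2 is {1, 2, 3, 4, 6}
Step 9: union(6, 1) -> already same set; set of 6 now {1, 2, 3, 4, 6}
Step 10: find(0) -> no change; set of 0 is {0}
Set of 2: {1, 2, 3, 4, 6}; 4 is a member.

Answer: yes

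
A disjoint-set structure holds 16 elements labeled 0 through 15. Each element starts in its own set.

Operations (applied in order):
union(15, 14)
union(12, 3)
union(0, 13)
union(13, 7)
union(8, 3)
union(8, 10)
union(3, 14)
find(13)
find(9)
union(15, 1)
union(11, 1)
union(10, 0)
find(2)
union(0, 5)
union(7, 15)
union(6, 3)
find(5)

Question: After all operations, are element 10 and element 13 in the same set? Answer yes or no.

Step 1: union(15, 14) -> merged; set of 15 now {14, 15}
Step 2: union(12, 3) -> merged; set of 12 now {3, 12}
Step 3: union(0, 13) -> merged; set of 0 now {0, 13}
Step 4: union(13, 7) -> merged; set of 13 now {0, 7, 13}
Step 5: union(8, 3) -> merged; set of 8 now {3, 8, 12}
Step 6: union(8, 10) -> merged; set of 8 now {3, 8, 10, 12}
Step 7: union(3, 14) -> merged; set of 3 now {3, 8, 10, 12, 14, 15}
Step 8: find(13) -> no change; set of 13 is {0, 7, 13}
Step 9: find(9) -> no change; set of 9 is {9}
Step 10: union(15, 1) -> merged; set of 15 now {1, 3, 8, 10, 12, 14, 15}
Step 11: union(11, 1) -> merged; set of 11 now {1, 3, 8, 10, 11, 12, 14, 15}
Step 12: union(10, 0) -> merged; set of 10 now {0, 1, 3, 7, 8, 10, 11, 12, 13, 14, 15}
Step 13: find(2) -> no change; set of 2 is {2}
Step 14: union(0, 5) -> merged; set of 0 now {0, 1, 3, 5, 7, 8, 10, 11, 12, 13, 14, 15}
Step 15: union(7, 15) -> already same set; set of 7 now {0, 1, 3, 5, 7, 8, 10, 11, 12, 13, 14, 15}
Step 16: union(6, 3) -> merged; set of 6 now {0, 1, 3, 5, 6, 7, 8, 10, 11, 12, 13, 14, 15}
Step 17: find(5) -> no change; set of 5 is {0, 1, 3, 5, 6, 7, 8, 10, 11, 12, 13, 14, 15}
Set of 10: {0, 1, 3, 5, 6, 7, 8, 10, 11, 12, 13, 14, 15}; 13 is a member.

Answer: yes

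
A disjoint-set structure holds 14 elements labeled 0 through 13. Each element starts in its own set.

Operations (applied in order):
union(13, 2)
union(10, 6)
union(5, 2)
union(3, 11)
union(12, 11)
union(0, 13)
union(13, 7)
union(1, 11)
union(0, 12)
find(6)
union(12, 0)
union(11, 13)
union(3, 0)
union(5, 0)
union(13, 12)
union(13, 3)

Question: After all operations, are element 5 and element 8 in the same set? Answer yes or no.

Step 1: union(13, 2) -> merged; set of 13 now {2, 13}
Step 2: union(10, 6) -> merged; set of 10 now {6, 10}
Step 3: union(5, 2) -> merged; set of 5 now {2, 5, 13}
Step 4: union(3, 11) -> merged; set of 3 now {3, 11}
Step 5: union(12, 11) -> merged; set of 12 now {3, 11, 12}
Step 6: union(0, 13) -> merged; set of 0 now {0, 2, 5, 13}
Step 7: union(13, 7) -> merged; set of 13 now {0, 2, 5, 7, 13}
Step 8: union(1, 11) -> merged; set of 1 now {1, 3, 11, 12}
Step 9: union(0, 12) -> merged; set of 0 now {0, 1, 2, 3, 5, 7, 11, 12, 13}
Step 10: find(6) -> no change; set of 6 is {6, 10}
Step 11: union(12, 0) -> already same set; set of 12 now {0, 1, 2, 3, 5, 7, 11, 12, 13}
Step 12: union(11, 13) -> already same set; set of 11 now {0, 1, 2, 3, 5, 7, 11, 12, 13}
Step 13: union(3, 0) -> already same set; set of 3 now {0, 1, 2, 3, 5, 7, 11, 12, 13}
Step 14: union(5, 0) -> already same set; set of 5 now {0, 1, 2, 3, 5, 7, 11, 12, 13}
Step 15: union(13, 12) -> already same set; set of 13 now {0, 1, 2, 3, 5, 7, 11, 12, 13}
Step 16: union(13, 3) -> already same set; set of 13 now {0, 1, 2, 3, 5, 7, 11, 12, 13}
Set of 5: {0, 1, 2, 3, 5, 7, 11, 12, 13}; 8 is not a member.

Answer: no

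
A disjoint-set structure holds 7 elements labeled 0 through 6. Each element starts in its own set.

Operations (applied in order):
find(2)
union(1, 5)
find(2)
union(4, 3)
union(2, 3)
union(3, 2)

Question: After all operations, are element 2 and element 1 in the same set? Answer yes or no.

Answer: no

Derivation:
Step 1: find(2) -> no change; set of 2 is {2}
Step 2: union(1, 5) -> merged; set of 1 now {1, 5}
Step 3: find(2) -> no change; set of 2 is {2}
Step 4: union(4, 3) -> merged; set of 4 now {3, 4}
Step 5: union(2, 3) -> merged; set of 2 now {2, 3, 4}
Step 6: union(3, 2) -> already same set; set of 3 now {2, 3, 4}
Set of 2: {2, 3, 4}; 1 is not a member.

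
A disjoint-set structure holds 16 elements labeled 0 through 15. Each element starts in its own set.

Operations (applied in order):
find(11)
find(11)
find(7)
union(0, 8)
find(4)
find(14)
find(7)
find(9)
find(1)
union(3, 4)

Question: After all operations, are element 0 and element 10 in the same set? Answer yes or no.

Step 1: find(11) -> no change; set of 11 is {11}
Step 2: find(11) -> no change; set of 11 is {11}
Step 3: find(7) -> no change; set of 7 is {7}
Step 4: union(0, 8) -> merged; set of 0 now {0, 8}
Step 5: find(4) -> no change; set of 4 is {4}
Step 6: find(14) -> no change; set of 14 is {14}
Step 7: find(7) -> no change; set of 7 is {7}
Step 8: find(9) -> no change; set of 9 is {9}
Step 9: find(1) -> no change; set of 1 is {1}
Step 10: union(3, 4) -> merged; set of 3 now {3, 4}
Set of 0: {0, 8}; 10 is not a member.

Answer: no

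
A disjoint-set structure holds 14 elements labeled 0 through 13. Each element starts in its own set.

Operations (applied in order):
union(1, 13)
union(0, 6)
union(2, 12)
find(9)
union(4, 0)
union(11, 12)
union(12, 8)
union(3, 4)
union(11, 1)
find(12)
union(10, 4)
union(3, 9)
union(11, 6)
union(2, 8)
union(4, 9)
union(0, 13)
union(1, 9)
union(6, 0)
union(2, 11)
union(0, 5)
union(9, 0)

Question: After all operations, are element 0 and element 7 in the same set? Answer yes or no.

Step 1: union(1, 13) -> merged; set of 1 now {1, 13}
Step 2: union(0, 6) -> merged; set of 0 now {0, 6}
Step 3: union(2, 12) -> merged; set of 2 now {2, 12}
Step 4: find(9) -> no change; set of 9 is {9}
Step 5: union(4, 0) -> merged; set of 4 now {0, 4, 6}
Step 6: union(11, 12) -> merged; set of 11 now {2, 11, 12}
Step 7: union(12, 8) -> merged; set of 12 now {2, 8, 11, 12}
Step 8: union(3, 4) -> merged; set of 3 now {0, 3, 4, 6}
Step 9: union(11, 1) -> merged; set of 11 now {1, 2, 8, 11, 12, 13}
Step 10: find(12) -> no change; set of 12 is {1, 2, 8, 11, 12, 13}
Step 11: union(10, 4) -> merged; set of 10 now {0, 3, 4, 6, 10}
Step 12: union(3, 9) -> merged; set of 3 now {0, 3, 4, 6, 9, 10}
Step 13: union(11, 6) -> merged; set of 11 now {0, 1, 2, 3, 4, 6, 8, 9, 10, 11, 12, 13}
Step 14: union(2, 8) -> already same set; set of 2 now {0, 1, 2, 3, 4, 6, 8, 9, 10, 11, 12, 13}
Step 15: union(4, 9) -> already same set; set of 4 now {0, 1, 2, 3, 4, 6, 8, 9, 10, 11, 12, 13}
Step 16: union(0, 13) -> already same set; set of 0 now {0, 1, 2, 3, 4, 6, 8, 9, 10, 11, 12, 13}
Step 17: union(1, 9) -> already same set; set of 1 now {0, 1, 2, 3, 4, 6, 8, 9, 10, 11, 12, 13}
Step 18: union(6, 0) -> already same set; set of 6 now {0, 1, 2, 3, 4, 6, 8, 9, 10, 11, 12, 13}
Step 19: union(2, 11) -> already same set; set of 2 now {0, 1, 2, 3, 4, 6, 8, 9, 10, 11, 12, 13}
Step 20: union(0, 5) -> merged; set of 0 now {0, 1, 2, 3, 4, 5, 6, 8, 9, 10, 11, 12, 13}
Step 21: union(9, 0) -> already same set; set of 9 now {0, 1, 2, 3, 4, 5, 6, 8, 9, 10, 11, 12, 13}
Set of 0: {0, 1, 2, 3, 4, 5, 6, 8, 9, 10, 11, 12, 13}; 7 is not a member.

Answer: no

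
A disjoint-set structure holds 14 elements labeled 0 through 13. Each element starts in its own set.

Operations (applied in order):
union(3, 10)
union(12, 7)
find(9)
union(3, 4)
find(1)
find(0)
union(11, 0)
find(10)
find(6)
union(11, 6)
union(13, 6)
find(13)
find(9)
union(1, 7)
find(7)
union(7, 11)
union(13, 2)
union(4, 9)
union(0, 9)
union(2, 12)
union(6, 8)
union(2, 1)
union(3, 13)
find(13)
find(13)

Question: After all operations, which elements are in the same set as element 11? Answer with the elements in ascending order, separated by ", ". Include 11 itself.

Answer: 0, 1, 2, 3, 4, 6, 7, 8, 9, 10, 11, 12, 13

Derivation:
Step 1: union(3, 10) -> merged; set of 3 now {3, 10}
Step 2: union(12, 7) -> merged; set of 12 now {7, 12}
Step 3: find(9) -> no change; set of 9 is {9}
Step 4: union(3, 4) -> merged; set of 3 now {3, 4, 10}
Step 5: find(1) -> no change; set of 1 is {1}
Step 6: find(0) -> no change; set of 0 is {0}
Step 7: union(11, 0) -> merged; set of 11 now {0, 11}
Step 8: find(10) -> no change; set of 10 is {3, 4, 10}
Step 9: find(6) -> no change; set of 6 is {6}
Step 10: union(11, 6) -> merged; set of 11 now {0, 6, 11}
Step 11: union(13, 6) -> merged; set of 13 now {0, 6, 11, 13}
Step 12: find(13) -> no change; set of 13 is {0, 6, 11, 13}
Step 13: find(9) -> no change; set of 9 is {9}
Step 14: union(1, 7) -> merged; set of 1 now {1, 7, 12}
Step 15: find(7) -> no change; set of 7 is {1, 7, 12}
Step 16: union(7, 11) -> merged; set of 7 now {0, 1, 6, 7, 11, 12, 13}
Step 17: union(13, 2) -> merged; set of 13 now {0, 1, 2, 6, 7, 11, 12, 13}
Step 18: union(4, 9) -> merged; set of 4 now {3, 4, 9, 10}
Step 19: union(0, 9) -> merged; set of 0 now {0, 1, 2, 3, 4, 6, 7, 9, 10, 11, 12, 13}
Step 20: union(2, 12) -> already same set; set of 2 now {0, 1, 2, 3, 4, 6, 7, 9, 10, 11, 12, 13}
Step 21: union(6, 8) -> merged; set of 6 now {0, 1, 2, 3, 4, 6, 7, 8, 9, 10, 11, 12, 13}
Step 22: union(2, 1) -> already same set; set of 2 now {0, 1, 2, 3, 4, 6, 7, 8, 9, 10, 11, 12, 13}
Step 23: union(3, 13) -> already same set; set of 3 now {0, 1, 2, 3, 4, 6, 7, 8, 9, 10, 11, 12, 13}
Step 24: find(13) -> no change; set of 13 is {0, 1, 2, 3, 4, 6, 7, 8, 9, 10, 11, 12, 13}
Step 25: find(13) -> no change; set of 13 is {0, 1, 2, 3, 4, 6, 7, 8, 9, 10, 11, 12, 13}
Component of 11: {0, 1, 2, 3, 4, 6, 7, 8, 9, 10, 11, 12, 13}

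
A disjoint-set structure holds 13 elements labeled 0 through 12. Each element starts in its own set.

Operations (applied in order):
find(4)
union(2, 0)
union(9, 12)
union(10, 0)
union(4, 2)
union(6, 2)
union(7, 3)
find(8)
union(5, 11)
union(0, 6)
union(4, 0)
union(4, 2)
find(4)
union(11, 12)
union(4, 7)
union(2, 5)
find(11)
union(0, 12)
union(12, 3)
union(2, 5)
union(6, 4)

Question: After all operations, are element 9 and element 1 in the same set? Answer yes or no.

Step 1: find(4) -> no change; set of 4 is {4}
Step 2: union(2, 0) -> merged; set of 2 now {0, 2}
Step 3: union(9, 12) -> merged; set of 9 now {9, 12}
Step 4: union(10, 0) -> merged; set of 10 now {0, 2, 10}
Step 5: union(4, 2) -> merged; set of 4 now {0, 2, 4, 10}
Step 6: union(6, 2) -> merged; set of 6 now {0, 2, 4, 6, 10}
Step 7: union(7, 3) -> merged; set of 7 now {3, 7}
Step 8: find(8) -> no change; set of 8 is {8}
Step 9: union(5, 11) -> merged; set of 5 now {5, 11}
Step 10: union(0, 6) -> already same set; set of 0 now {0, 2, 4, 6, 10}
Step 11: union(4, 0) -> already same set; set of 4 now {0, 2, 4, 6, 10}
Step 12: union(4, 2) -> already same set; set of 4 now {0, 2, 4, 6, 10}
Step 13: find(4) -> no change; set of 4 is {0, 2, 4, 6, 10}
Step 14: union(11, 12) -> merged; set of 11 now {5, 9, 11, 12}
Step 15: union(4, 7) -> merged; set of 4 now {0, 2, 3, 4, 6, 7, 10}
Step 16: union(2, 5) -> merged; set of 2 now {0, 2, 3, 4, 5, 6, 7, 9, 10, 11, 12}
Step 17: find(11) -> no change; set of 11 is {0, 2, 3, 4, 5, 6, 7, 9, 10, 11, 12}
Step 18: union(0, 12) -> already same set; set of 0 now {0, 2, 3, 4, 5, 6, 7, 9, 10, 11, 12}
Step 19: union(12, 3) -> already same set; set of 12 now {0, 2, 3, 4, 5, 6, 7, 9, 10, 11, 12}
Step 20: union(2, 5) -> already same set; set of 2 now {0, 2, 3, 4, 5, 6, 7, 9, 10, 11, 12}
Step 21: union(6, 4) -> already same set; set of 6 now {0, 2, 3, 4, 5, 6, 7, 9, 10, 11, 12}
Set of 9: {0, 2, 3, 4, 5, 6, 7, 9, 10, 11, 12}; 1 is not a member.

Answer: no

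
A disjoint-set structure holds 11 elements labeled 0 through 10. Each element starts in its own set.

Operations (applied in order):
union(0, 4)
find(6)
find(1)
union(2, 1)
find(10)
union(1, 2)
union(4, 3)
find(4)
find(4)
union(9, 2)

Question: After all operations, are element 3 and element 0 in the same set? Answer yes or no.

Answer: yes

Derivation:
Step 1: union(0, 4) -> merged; set of 0 now {0, 4}
Step 2: find(6) -> no change; set of 6 is {6}
Step 3: find(1) -> no change; set of 1 is {1}
Step 4: union(2, 1) -> merged; set of 2 now {1, 2}
Step 5: find(10) -> no change; set of 10 is {10}
Step 6: union(1, 2) -> already same set; set of 1 now {1, 2}
Step 7: union(4, 3) -> merged; set of 4 now {0, 3, 4}
Step 8: find(4) -> no change; set of 4 is {0, 3, 4}
Step 9: find(4) -> no change; set of 4 is {0, 3, 4}
Step 10: union(9, 2) -> merged; set of 9 now {1, 2, 9}
Set of 3: {0, 3, 4}; 0 is a member.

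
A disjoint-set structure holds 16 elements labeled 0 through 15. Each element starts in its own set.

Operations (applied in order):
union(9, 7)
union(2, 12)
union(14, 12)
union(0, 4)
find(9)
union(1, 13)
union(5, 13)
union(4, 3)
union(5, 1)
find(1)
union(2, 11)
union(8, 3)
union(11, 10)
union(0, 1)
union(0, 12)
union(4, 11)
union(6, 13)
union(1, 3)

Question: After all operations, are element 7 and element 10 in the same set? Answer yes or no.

Step 1: union(9, 7) -> merged; set of 9 now {7, 9}
Step 2: union(2, 12) -> merged; set of 2 now {2, 12}
Step 3: union(14, 12) -> merged; set of 14 now {2, 12, 14}
Step 4: union(0, 4) -> merged; set of 0 now {0, 4}
Step 5: find(9) -> no change; set of 9 is {7, 9}
Step 6: union(1, 13) -> merged; set of 1 now {1, 13}
Step 7: union(5, 13) -> merged; set of 5 now {1, 5, 13}
Step 8: union(4, 3) -> merged; set of 4 now {0, 3, 4}
Step 9: union(5, 1) -> already same set; set of 5 now {1, 5, 13}
Step 10: find(1) -> no change; set of 1 is {1, 5, 13}
Step 11: union(2, 11) -> merged; set of 2 now {2, 11, 12, 14}
Step 12: union(8, 3) -> merged; set of 8 now {0, 3, 4, 8}
Step 13: union(11, 10) -> merged; set of 11 now {2, 10, 11, 12, 14}
Step 14: union(0, 1) -> merged; set of 0 now {0, 1, 3, 4, 5, 8, 13}
Step 15: union(0, 12) -> merged; set of 0 now {0, 1, 2, 3, 4, 5, 8, 10, 11, 12, 13, 14}
Step 16: union(4, 11) -> already same set; set of 4 now {0, 1, 2, 3, 4, 5, 8, 10, 11, 12, 13, 14}
Step 17: union(6, 13) -> merged; set of 6 now {0, 1, 2, 3, 4, 5, 6, 8, 10, 11, 12, 13, 14}
Step 18: union(1, 3) -> already same set; set of 1 now {0, 1, 2, 3, 4, 5, 6, 8, 10, 11, 12, 13, 14}
Set of 7: {7, 9}; 10 is not a member.

Answer: no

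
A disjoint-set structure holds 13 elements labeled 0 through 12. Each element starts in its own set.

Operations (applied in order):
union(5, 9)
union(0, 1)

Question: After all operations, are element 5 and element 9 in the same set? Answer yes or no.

Answer: yes

Derivation:
Step 1: union(5, 9) -> merged; set of 5 now {5, 9}
Step 2: union(0, 1) -> merged; set of 0 now {0, 1}
Set of 5: {5, 9}; 9 is a member.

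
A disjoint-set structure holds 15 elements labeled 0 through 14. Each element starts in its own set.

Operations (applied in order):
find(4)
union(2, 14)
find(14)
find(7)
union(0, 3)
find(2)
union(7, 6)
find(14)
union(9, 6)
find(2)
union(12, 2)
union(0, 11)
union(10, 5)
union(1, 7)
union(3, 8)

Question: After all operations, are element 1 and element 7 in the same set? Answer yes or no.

Answer: yes

Derivation:
Step 1: find(4) -> no change; set of 4 is {4}
Step 2: union(2, 14) -> merged; set of 2 now {2, 14}
Step 3: find(14) -> no change; set of 14 is {2, 14}
Step 4: find(7) -> no change; set of 7 is {7}
Step 5: union(0, 3) -> merged; set of 0 now {0, 3}
Step 6: find(2) -> no change; set of 2 is {2, 14}
Step 7: union(7, 6) -> merged; set of 7 now {6, 7}
Step 8: find(14) -> no change; set of 14 is {2, 14}
Step 9: union(9, 6) -> merged; set of 9 now {6, 7, 9}
Step 10: find(2) -> no change; set of 2 is {2, 14}
Step 11: union(12, 2) -> merged; set of 12 now {2, 12, 14}
Step 12: union(0, 11) -> merged; set of 0 now {0, 3, 11}
Step 13: union(10, 5) -> merged; set of 10 now {5, 10}
Step 14: union(1, 7) -> merged; set of 1 now {1, 6, 7, 9}
Step 15: union(3, 8) -> merged; set of 3 now {0, 3, 8, 11}
Set of 1: {1, 6, 7, 9}; 7 is a member.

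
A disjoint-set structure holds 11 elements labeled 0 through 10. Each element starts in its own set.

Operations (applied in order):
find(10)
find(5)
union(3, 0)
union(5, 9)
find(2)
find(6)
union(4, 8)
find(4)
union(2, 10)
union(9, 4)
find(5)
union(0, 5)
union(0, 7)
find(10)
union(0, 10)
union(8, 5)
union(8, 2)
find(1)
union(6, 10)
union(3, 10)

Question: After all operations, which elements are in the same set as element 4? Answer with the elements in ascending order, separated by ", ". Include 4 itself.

Answer: 0, 2, 3, 4, 5, 6, 7, 8, 9, 10

Derivation:
Step 1: find(10) -> no change; set of 10 is {10}
Step 2: find(5) -> no change; set of 5 is {5}
Step 3: union(3, 0) -> merged; set of 3 now {0, 3}
Step 4: union(5, 9) -> merged; set of 5 now {5, 9}
Step 5: find(2) -> no change; set of 2 is {2}
Step 6: find(6) -> no change; set of 6 is {6}
Step 7: union(4, 8) -> merged; set of 4 now {4, 8}
Step 8: find(4) -> no change; set of 4 is {4, 8}
Step 9: union(2, 10) -> merged; set of 2 now {2, 10}
Step 10: union(9, 4) -> merged; set of 9 now {4, 5, 8, 9}
Step 11: find(5) -> no change; set of 5 is {4, 5, 8, 9}
Step 12: union(0, 5) -> merged; set of 0 now {0, 3, 4, 5, 8, 9}
Step 13: union(0, 7) -> merged; set of 0 now {0, 3, 4, 5, 7, 8, 9}
Step 14: find(10) -> no change; set of 10 is {2, 10}
Step 15: union(0, 10) -> merged; set of 0 now {0, 2, 3, 4, 5, 7, 8, 9, 10}
Step 16: union(8, 5) -> already same set; set of 8 now {0, 2, 3, 4, 5, 7, 8, 9, 10}
Step 17: union(8, 2) -> already same set; set of 8 now {0, 2, 3, 4, 5, 7, 8, 9, 10}
Step 18: find(1) -> no change; set of 1 is {1}
Step 19: union(6, 10) -> merged; set of 6 now {0, 2, 3, 4, 5, 6, 7, 8, 9, 10}
Step 20: union(3, 10) -> already same set; set of 3 now {0, 2, 3, 4, 5, 6, 7, 8, 9, 10}
Component of 4: {0, 2, 3, 4, 5, 6, 7, 8, 9, 10}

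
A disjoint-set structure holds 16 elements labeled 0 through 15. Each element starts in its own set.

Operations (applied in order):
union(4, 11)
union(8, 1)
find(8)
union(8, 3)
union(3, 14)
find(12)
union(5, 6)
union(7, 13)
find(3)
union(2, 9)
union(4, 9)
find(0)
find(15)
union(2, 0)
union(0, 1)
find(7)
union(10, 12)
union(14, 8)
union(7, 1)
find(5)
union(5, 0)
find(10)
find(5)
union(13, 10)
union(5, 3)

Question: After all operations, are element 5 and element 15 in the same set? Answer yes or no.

Step 1: union(4, 11) -> merged; set of 4 now {4, 11}
Step 2: union(8, 1) -> merged; set of 8 now {1, 8}
Step 3: find(8) -> no change; set of 8 is {1, 8}
Step 4: union(8, 3) -> merged; set of 8 now {1, 3, 8}
Step 5: union(3, 14) -> merged; set of 3 now {1, 3, 8, 14}
Step 6: find(12) -> no change; set of 12 is {12}
Step 7: union(5, 6) -> merged; set of 5 now {5, 6}
Step 8: union(7, 13) -> merged; set of 7 now {7, 13}
Step 9: find(3) -> no change; set of 3 is {1, 3, 8, 14}
Step 10: union(2, 9) -> merged; set of 2 now {2, 9}
Step 11: union(4, 9) -> merged; set of 4 now {2, 4, 9, 11}
Step 12: find(0) -> no change; set of 0 is {0}
Step 13: find(15) -> no change; set of 15 is {15}
Step 14: union(2, 0) -> merged; set of 2 now {0, 2, 4, 9, 11}
Step 15: union(0, 1) -> merged; set of 0 now {0, 1, 2, 3, 4, 8, 9, 11, 14}
Step 16: find(7) -> no change; set of 7 is {7, 13}
Step 17: union(10, 12) -> merged; set of 10 now {10, 12}
Step 18: union(14, 8) -> already same set; set of 14 now {0, 1, 2, 3, 4, 8, 9, 11, 14}
Step 19: union(7, 1) -> merged; set of 7 now {0, 1, 2, 3, 4, 7, 8, 9, 11, 13, 14}
Step 20: find(5) -> no change; set of 5 is {5, 6}
Step 21: union(5, 0) -> merged; set of 5 now {0, 1, 2, 3, 4, 5, 6, 7, 8, 9, 11, 13, 14}
Step 22: find(10) -> no change; set of 10 is {10, 12}
Step 23: find(5) -> no change; set of 5 is {0, 1, 2, 3, 4, 5, 6, 7, 8, 9, 11, 13, 14}
Step 24: union(13, 10) -> merged; set of 13 now {0, 1, 2, 3, 4, 5, 6, 7, 8, 9, 10, 11, 12, 13, 14}
Step 25: union(5, 3) -> already same set; set of 5 now {0, 1, 2, 3, 4, 5, 6, 7, 8, 9, 10, 11, 12, 13, 14}
Set of 5: {0, 1, 2, 3, 4, 5, 6, 7, 8, 9, 10, 11, 12, 13, 14}; 15 is not a member.

Answer: no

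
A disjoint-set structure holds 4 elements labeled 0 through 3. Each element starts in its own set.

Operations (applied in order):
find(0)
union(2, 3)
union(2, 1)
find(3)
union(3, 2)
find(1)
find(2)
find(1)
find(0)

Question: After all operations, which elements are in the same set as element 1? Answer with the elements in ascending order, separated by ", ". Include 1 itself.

Step 1: find(0) -> no change; set of 0 is {0}
Step 2: union(2, 3) -> merged; set of 2 now {2, 3}
Step 3: union(2, 1) -> merged; set of 2 now {1, 2, 3}
Step 4: find(3) -> no change; set of 3 is {1, 2, 3}
Step 5: union(3, 2) -> already same set; set of 3 now {1, 2, 3}
Step 6: find(1) -> no change; set of 1 is {1, 2, 3}
Step 7: find(2) -> no change; set of 2 is {1, 2, 3}
Step 8: find(1) -> no change; set of 1 is {1, 2, 3}
Step 9: find(0) -> no change; set of 0 is {0}
Component of 1: {1, 2, 3}

Answer: 1, 2, 3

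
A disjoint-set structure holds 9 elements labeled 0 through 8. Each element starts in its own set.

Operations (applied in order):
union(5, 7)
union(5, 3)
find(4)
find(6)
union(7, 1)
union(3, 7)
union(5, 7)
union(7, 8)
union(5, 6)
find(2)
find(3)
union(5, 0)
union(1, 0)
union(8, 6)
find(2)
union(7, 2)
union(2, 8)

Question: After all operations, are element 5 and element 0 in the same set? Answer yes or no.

Answer: yes

Derivation:
Step 1: union(5, 7) -> merged; set of 5 now {5, 7}
Step 2: union(5, 3) -> merged; set of 5 now {3, 5, 7}
Step 3: find(4) -> no change; set of 4 is {4}
Step 4: find(6) -> no change; set of 6 is {6}
Step 5: union(7, 1) -> merged; set of 7 now {1, 3, 5, 7}
Step 6: union(3, 7) -> already same set; set of 3 now {1, 3, 5, 7}
Step 7: union(5, 7) -> already same set; set of 5 now {1, 3, 5, 7}
Step 8: union(7, 8) -> merged; set of 7 now {1, 3, 5, 7, 8}
Step 9: union(5, 6) -> merged; set of 5 now {1, 3, 5, 6, 7, 8}
Step 10: find(2) -> no change; set of 2 is {2}
Step 11: find(3) -> no change; set of 3 is {1, 3, 5, 6, 7, 8}
Step 12: union(5, 0) -> merged; set of 5 now {0, 1, 3, 5, 6, 7, 8}
Step 13: union(1, 0) -> already same set; set of 1 now {0, 1, 3, 5, 6, 7, 8}
Step 14: union(8, 6) -> already same set; set of 8 now {0, 1, 3, 5, 6, 7, 8}
Step 15: find(2) -> no change; set of 2 is {2}
Step 16: union(7, 2) -> merged; set of 7 now {0, 1, 2, 3, 5, 6, 7, 8}
Step 17: union(2, 8) -> already same set; set of 2 now {0, 1, 2, 3, 5, 6, 7, 8}
Set of 5: {0, 1, 2, 3, 5, 6, 7, 8}; 0 is a member.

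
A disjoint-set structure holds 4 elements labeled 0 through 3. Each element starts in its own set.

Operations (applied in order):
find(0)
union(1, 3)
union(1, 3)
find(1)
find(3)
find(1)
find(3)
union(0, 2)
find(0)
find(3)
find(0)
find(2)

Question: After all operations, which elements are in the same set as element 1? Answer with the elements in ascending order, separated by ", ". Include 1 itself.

Step 1: find(0) -> no change; set of 0 is {0}
Step 2: union(1, 3) -> merged; set of 1 now {1, 3}
Step 3: union(1, 3) -> already same set; set of 1 now {1, 3}
Step 4: find(1) -> no change; set of 1 is {1, 3}
Step 5: find(3) -> no change; set of 3 is {1, 3}
Step 6: find(1) -> no change; set of 1 is {1, 3}
Step 7: find(3) -> no change; set of 3 is {1, 3}
Step 8: union(0, 2) -> merged; set of 0 now {0, 2}
Step 9: find(0) -> no change; set of 0 is {0, 2}
Step 10: find(3) -> no change; set of 3 is {1, 3}
Step 11: find(0) -> no change; set of 0 is {0, 2}
Step 12: find(2) -> no change; set of 2 is {0, 2}
Component of 1: {1, 3}

Answer: 1, 3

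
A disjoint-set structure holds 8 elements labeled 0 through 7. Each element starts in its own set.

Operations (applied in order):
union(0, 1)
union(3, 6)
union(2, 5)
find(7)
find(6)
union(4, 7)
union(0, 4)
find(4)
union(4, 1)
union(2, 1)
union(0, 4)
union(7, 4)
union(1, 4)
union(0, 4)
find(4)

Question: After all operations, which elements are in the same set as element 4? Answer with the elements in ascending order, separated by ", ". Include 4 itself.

Answer: 0, 1, 2, 4, 5, 7

Derivation:
Step 1: union(0, 1) -> merged; set of 0 now {0, 1}
Step 2: union(3, 6) -> merged; set of 3 now {3, 6}
Step 3: union(2, 5) -> merged; set of 2 now {2, 5}
Step 4: find(7) -> no change; set of 7 is {7}
Step 5: find(6) -> no change; set of 6 is {3, 6}
Step 6: union(4, 7) -> merged; set of 4 now {4, 7}
Step 7: union(0, 4) -> merged; set of 0 now {0, 1, 4, 7}
Step 8: find(4) -> no change; set of 4 is {0, 1, 4, 7}
Step 9: union(4, 1) -> already same set; set of 4 now {0, 1, 4, 7}
Step 10: union(2, 1) -> merged; set of 2 now {0, 1, 2, 4, 5, 7}
Step 11: union(0, 4) -> already same set; set of 0 now {0, 1, 2, 4, 5, 7}
Step 12: union(7, 4) -> already same set; set of 7 now {0, 1, 2, 4, 5, 7}
Step 13: union(1, 4) -> already same set; set of 1 now {0, 1, 2, 4, 5, 7}
Step 14: union(0, 4) -> already same set; set of 0 now {0, 1, 2, 4, 5, 7}
Step 15: find(4) -> no change; set of 4 is {0, 1, 2, 4, 5, 7}
Component of 4: {0, 1, 2, 4, 5, 7}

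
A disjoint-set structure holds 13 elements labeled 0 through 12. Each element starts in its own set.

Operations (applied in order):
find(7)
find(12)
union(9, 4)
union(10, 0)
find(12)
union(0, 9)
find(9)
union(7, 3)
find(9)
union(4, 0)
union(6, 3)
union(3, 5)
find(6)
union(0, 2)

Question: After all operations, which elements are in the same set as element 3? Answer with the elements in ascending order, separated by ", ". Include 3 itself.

Answer: 3, 5, 6, 7

Derivation:
Step 1: find(7) -> no change; set of 7 is {7}
Step 2: find(12) -> no change; set of 12 is {12}
Step 3: union(9, 4) -> merged; set of 9 now {4, 9}
Step 4: union(10, 0) -> merged; set of 10 now {0, 10}
Step 5: find(12) -> no change; set of 12 is {12}
Step 6: union(0, 9) -> merged; set of 0 now {0, 4, 9, 10}
Step 7: find(9) -> no change; set of 9 is {0, 4, 9, 10}
Step 8: union(7, 3) -> merged; set of 7 now {3, 7}
Step 9: find(9) -> no change; set of 9 is {0, 4, 9, 10}
Step 10: union(4, 0) -> already same set; set of 4 now {0, 4, 9, 10}
Step 11: union(6, 3) -> merged; set of 6 now {3, 6, 7}
Step 12: union(3, 5) -> merged; set of 3 now {3, 5, 6, 7}
Step 13: find(6) -> no change; set of 6 is {3, 5, 6, 7}
Step 14: union(0, 2) -> merged; set of 0 now {0, 2, 4, 9, 10}
Component of 3: {3, 5, 6, 7}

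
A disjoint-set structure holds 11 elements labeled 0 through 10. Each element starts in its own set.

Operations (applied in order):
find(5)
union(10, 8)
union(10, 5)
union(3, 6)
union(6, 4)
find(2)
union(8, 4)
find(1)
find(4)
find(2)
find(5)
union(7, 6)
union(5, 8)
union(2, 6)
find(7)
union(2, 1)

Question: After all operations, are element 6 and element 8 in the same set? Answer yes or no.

Step 1: find(5) -> no change; set of 5 is {5}
Step 2: union(10, 8) -> merged; set of 10 now {8, 10}
Step 3: union(10, 5) -> merged; set of 10 now {5, 8, 10}
Step 4: union(3, 6) -> merged; set of 3 now {3, 6}
Step 5: union(6, 4) -> merged; set of 6 now {3, 4, 6}
Step 6: find(2) -> no change; set of 2 is {2}
Step 7: union(8, 4) -> merged; set of 8 now {3, 4, 5, 6, 8, 10}
Step 8: find(1) -> no change; set of 1 is {1}
Step 9: find(4) -> no change; set of 4 is {3, 4, 5, 6, 8, 10}
Step 10: find(2) -> no change; set of 2 is {2}
Step 11: find(5) -> no change; set of 5 is {3, 4, 5, 6, 8, 10}
Step 12: union(7, 6) -> merged; set of 7 now {3, 4, 5, 6, 7, 8, 10}
Step 13: union(5, 8) -> already same set; set of 5 now {3, 4, 5, 6, 7, 8, 10}
Step 14: union(2, 6) -> merged; set of 2 now {2, 3, 4, 5, 6, 7, 8, 10}
Step 15: find(7) -> no change; set of 7 is {2, 3, 4, 5, 6, 7, 8, 10}
Step 16: union(2, 1) -> merged; set of 2 now {1, 2, 3, 4, 5, 6, 7, 8, 10}
Set of 6: {1, 2, 3, 4, 5, 6, 7, 8, 10}; 8 is a member.

Answer: yes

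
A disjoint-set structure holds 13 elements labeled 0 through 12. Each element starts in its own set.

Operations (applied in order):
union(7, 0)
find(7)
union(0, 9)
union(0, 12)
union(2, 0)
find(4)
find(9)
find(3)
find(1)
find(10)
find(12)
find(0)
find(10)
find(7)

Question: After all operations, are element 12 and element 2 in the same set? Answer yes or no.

Answer: yes

Derivation:
Step 1: union(7, 0) -> merged; set of 7 now {0, 7}
Step 2: find(7) -> no change; set of 7 is {0, 7}
Step 3: union(0, 9) -> merged; set of 0 now {0, 7, 9}
Step 4: union(0, 12) -> merged; set of 0 now {0, 7, 9, 12}
Step 5: union(2, 0) -> merged; set of 2 now {0, 2, 7, 9, 12}
Step 6: find(4) -> no change; set of 4 is {4}
Step 7: find(9) -> no change; set of 9 is {0, 2, 7, 9, 12}
Step 8: find(3) -> no change; set of 3 is {3}
Step 9: find(1) -> no change; set of 1 is {1}
Step 10: find(10) -> no change; set of 10 is {10}
Step 11: find(12) -> no change; set of 12 is {0, 2, 7, 9, 12}
Step 12: find(0) -> no change; set of 0 is {0, 2, 7, 9, 12}
Step 13: find(10) -> no change; set of 10 is {10}
Step 14: find(7) -> no change; set of 7 is {0, 2, 7, 9, 12}
Set of 12: {0, 2, 7, 9, 12}; 2 is a member.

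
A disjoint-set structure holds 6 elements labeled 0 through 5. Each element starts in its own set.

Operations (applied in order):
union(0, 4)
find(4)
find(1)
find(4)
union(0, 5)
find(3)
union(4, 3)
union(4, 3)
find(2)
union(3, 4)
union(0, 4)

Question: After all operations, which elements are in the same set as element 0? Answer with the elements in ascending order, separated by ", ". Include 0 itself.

Step 1: union(0, 4) -> merged; set of 0 now {0, 4}
Step 2: find(4) -> no change; set of 4 is {0, 4}
Step 3: find(1) -> no change; set of 1 is {1}
Step 4: find(4) -> no change; set of 4 is {0, 4}
Step 5: union(0, 5) -> merged; set of 0 now {0, 4, 5}
Step 6: find(3) -> no change; set of 3 is {3}
Step 7: union(4, 3) -> merged; set of 4 now {0, 3, 4, 5}
Step 8: union(4, 3) -> already same set; set of 4 now {0, 3, 4, 5}
Step 9: find(2) -> no change; set of 2 is {2}
Step 10: union(3, 4) -> already same set; set of 3 now {0, 3, 4, 5}
Step 11: union(0, 4) -> already same set; set of 0 now {0, 3, 4, 5}
Component of 0: {0, 3, 4, 5}

Answer: 0, 3, 4, 5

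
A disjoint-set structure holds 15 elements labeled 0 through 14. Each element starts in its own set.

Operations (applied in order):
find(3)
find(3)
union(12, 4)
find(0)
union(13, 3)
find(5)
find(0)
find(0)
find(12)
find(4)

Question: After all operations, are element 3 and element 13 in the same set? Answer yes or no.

Answer: yes

Derivation:
Step 1: find(3) -> no change; set of 3 is {3}
Step 2: find(3) -> no change; set of 3 is {3}
Step 3: union(12, 4) -> merged; set of 12 now {4, 12}
Step 4: find(0) -> no change; set of 0 is {0}
Step 5: union(13, 3) -> merged; set of 13 now {3, 13}
Step 6: find(5) -> no change; set of 5 is {5}
Step 7: find(0) -> no change; set of 0 is {0}
Step 8: find(0) -> no change; set of 0 is {0}
Step 9: find(12) -> no change; set of 12 is {4, 12}
Step 10: find(4) -> no change; set of 4 is {4, 12}
Set of 3: {3, 13}; 13 is a member.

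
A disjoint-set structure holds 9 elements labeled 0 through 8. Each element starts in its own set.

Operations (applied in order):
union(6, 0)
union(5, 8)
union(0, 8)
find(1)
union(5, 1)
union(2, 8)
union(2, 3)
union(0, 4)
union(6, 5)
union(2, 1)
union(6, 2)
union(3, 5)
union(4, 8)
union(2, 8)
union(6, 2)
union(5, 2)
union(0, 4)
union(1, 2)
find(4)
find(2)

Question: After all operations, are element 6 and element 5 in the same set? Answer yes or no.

Answer: yes

Derivation:
Step 1: union(6, 0) -> merged; set of 6 now {0, 6}
Step 2: union(5, 8) -> merged; set of 5 now {5, 8}
Step 3: union(0, 8) -> merged; set of 0 now {0, 5, 6, 8}
Step 4: find(1) -> no change; set of 1 is {1}
Step 5: union(5, 1) -> merged; set of 5 now {0, 1, 5, 6, 8}
Step 6: union(2, 8) -> merged; set of 2 now {0, 1, 2, 5, 6, 8}
Step 7: union(2, 3) -> merged; set of 2 now {0, 1, 2, 3, 5, 6, 8}
Step 8: union(0, 4) -> merged; set of 0 now {0, 1, 2, 3, 4, 5, 6, 8}
Step 9: union(6, 5) -> already same set; set of 6 now {0, 1, 2, 3, 4, 5, 6, 8}
Step 10: union(2, 1) -> already same set; set of 2 now {0, 1, 2, 3, 4, 5, 6, 8}
Step 11: union(6, 2) -> already same set; set of 6 now {0, 1, 2, 3, 4, 5, 6, 8}
Step 12: union(3, 5) -> already same set; set of 3 now {0, 1, 2, 3, 4, 5, 6, 8}
Step 13: union(4, 8) -> already same set; set of 4 now {0, 1, 2, 3, 4, 5, 6, 8}
Step 14: union(2, 8) -> already same set; set of 2 now {0, 1, 2, 3, 4, 5, 6, 8}
Step 15: union(6, 2) -> already same set; set of 6 now {0, 1, 2, 3, 4, 5, 6, 8}
Step 16: union(5, 2) -> already same set; set of 5 now {0, 1, 2, 3, 4, 5, 6, 8}
Step 17: union(0, 4) -> already same set; set of 0 now {0, 1, 2, 3, 4, 5, 6, 8}
Step 18: union(1, 2) -> already same set; set of 1 now {0, 1, 2, 3, 4, 5, 6, 8}
Step 19: find(4) -> no change; set of 4 is {0, 1, 2, 3, 4, 5, 6, 8}
Step 20: find(2) -> no change; set of 2 is {0, 1, 2, 3, 4, 5, 6, 8}
Set of 6: {0, 1, 2, 3, 4, 5, 6, 8}; 5 is a member.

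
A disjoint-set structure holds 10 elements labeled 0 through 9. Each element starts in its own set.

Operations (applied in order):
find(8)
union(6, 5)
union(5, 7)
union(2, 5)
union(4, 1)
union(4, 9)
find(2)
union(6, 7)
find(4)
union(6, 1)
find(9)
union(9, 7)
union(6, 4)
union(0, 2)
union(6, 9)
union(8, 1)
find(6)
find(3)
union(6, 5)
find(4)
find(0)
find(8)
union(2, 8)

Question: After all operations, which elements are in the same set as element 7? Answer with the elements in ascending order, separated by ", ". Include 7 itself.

Answer: 0, 1, 2, 4, 5, 6, 7, 8, 9

Derivation:
Step 1: find(8) -> no change; set of 8 is {8}
Step 2: union(6, 5) -> merged; set of 6 now {5, 6}
Step 3: union(5, 7) -> merged; set of 5 now {5, 6, 7}
Step 4: union(2, 5) -> merged; set of 2 now {2, 5, 6, 7}
Step 5: union(4, 1) -> merged; set of 4 now {1, 4}
Step 6: union(4, 9) -> merged; set of 4 now {1, 4, 9}
Step 7: find(2) -> no change; set of 2 is {2, 5, 6, 7}
Step 8: union(6, 7) -> already same set; set of 6 now {2, 5, 6, 7}
Step 9: find(4) -> no change; set of 4 is {1, 4, 9}
Step 10: union(6, 1) -> merged; set of 6 now {1, 2, 4, 5, 6, 7, 9}
Step 11: find(9) -> no change; set of 9 is {1, 2, 4, 5, 6, 7, 9}
Step 12: union(9, 7) -> already same set; set of 9 now {1, 2, 4, 5, 6, 7, 9}
Step 13: union(6, 4) -> already same set; set of 6 now {1, 2, 4, 5, 6, 7, 9}
Step 14: union(0, 2) -> merged; set of 0 now {0, 1, 2, 4, 5, 6, 7, 9}
Step 15: union(6, 9) -> already same set; set of 6 now {0, 1, 2, 4, 5, 6, 7, 9}
Step 16: union(8, 1) -> merged; set of 8 now {0, 1, 2, 4, 5, 6, 7, 8, 9}
Step 17: find(6) -> no change; set of 6 is {0, 1, 2, 4, 5, 6, 7, 8, 9}
Step 18: find(3) -> no change; set of 3 is {3}
Step 19: union(6, 5) -> already same set; set of 6 now {0, 1, 2, 4, 5, 6, 7, 8, 9}
Step 20: find(4) -> no change; set of 4 is {0, 1, 2, 4, 5, 6, 7, 8, 9}
Step 21: find(0) -> no change; set of 0 is {0, 1, 2, 4, 5, 6, 7, 8, 9}
Step 22: find(8) -> no change; set of 8 is {0, 1, 2, 4, 5, 6, 7, 8, 9}
Step 23: union(2, 8) -> already same set; set of 2 now {0, 1, 2, 4, 5, 6, 7, 8, 9}
Component of 7: {0, 1, 2, 4, 5, 6, 7, 8, 9}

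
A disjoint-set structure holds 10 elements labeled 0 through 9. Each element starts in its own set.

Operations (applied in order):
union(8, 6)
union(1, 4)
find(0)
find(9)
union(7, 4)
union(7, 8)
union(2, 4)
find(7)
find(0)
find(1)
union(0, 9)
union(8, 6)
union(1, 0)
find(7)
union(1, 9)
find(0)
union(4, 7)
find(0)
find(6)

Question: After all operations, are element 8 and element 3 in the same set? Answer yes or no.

Step 1: union(8, 6) -> merged; set of 8 now {6, 8}
Step 2: union(1, 4) -> merged; set of 1 now {1, 4}
Step 3: find(0) -> no change; set of 0 is {0}
Step 4: find(9) -> no change; set of 9 is {9}
Step 5: union(7, 4) -> merged; set of 7 now {1, 4, 7}
Step 6: union(7, 8) -> merged; set of 7 now {1, 4, 6, 7, 8}
Step 7: union(2, 4) -> merged; set of 2 now {1, 2, 4, 6, 7, 8}
Step 8: find(7) -> no change; set of 7 is {1, 2, 4, 6, 7, 8}
Step 9: find(0) -> no change; set of 0 is {0}
Step 10: find(1) -> no change; set of 1 is {1, 2, 4, 6, 7, 8}
Step 11: union(0, 9) -> merged; set of 0 now {0, 9}
Step 12: union(8, 6) -> already same set; set of 8 now {1, 2, 4, 6, 7, 8}
Step 13: union(1, 0) -> merged; set of 1 now {0, 1, 2, 4, 6, 7, 8, 9}
Step 14: find(7) -> no change; set of 7 is {0, 1, 2, 4, 6, 7, 8, 9}
Step 15: union(1, 9) -> already same set; set of 1 now {0, 1, 2, 4, 6, 7, 8, 9}
Step 16: find(0) -> no change; set of 0 is {0, 1, 2, 4, 6, 7, 8, 9}
Step 17: union(4, 7) -> already same set; set of 4 now {0, 1, 2, 4, 6, 7, 8, 9}
Step 18: find(0) -> no change; set of 0 is {0, 1, 2, 4, 6, 7, 8, 9}
Step 19: find(6) -> no change; set of 6 is {0, 1, 2, 4, 6, 7, 8, 9}
Set of 8: {0, 1, 2, 4, 6, 7, 8, 9}; 3 is not a member.

Answer: no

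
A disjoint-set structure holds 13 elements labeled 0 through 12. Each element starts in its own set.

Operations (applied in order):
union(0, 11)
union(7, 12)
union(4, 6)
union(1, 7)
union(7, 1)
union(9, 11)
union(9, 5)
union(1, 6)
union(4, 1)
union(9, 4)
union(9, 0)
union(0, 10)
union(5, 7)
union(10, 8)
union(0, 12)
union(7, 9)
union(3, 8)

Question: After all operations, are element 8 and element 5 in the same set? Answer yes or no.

Step 1: union(0, 11) -> merged; set of 0 now {0, 11}
Step 2: union(7, 12) -> merged; set of 7 now {7, 12}
Step 3: union(4, 6) -> merged; set of 4 now {4, 6}
Step 4: union(1, 7) -> merged; set of 1 now {1, 7, 12}
Step 5: union(7, 1) -> already same set; set of 7 now {1, 7, 12}
Step 6: union(9, 11) -> merged; set of 9 now {0, 9, 11}
Step 7: union(9, 5) -> merged; set of 9 now {0, 5, 9, 11}
Step 8: union(1, 6) -> merged; set of 1 now {1, 4, 6, 7, 12}
Step 9: union(4, 1) -> already same set; set of 4 now {1, 4, 6, 7, 12}
Step 10: union(9, 4) -> merged; set of 9 now {0, 1, 4, 5, 6, 7, 9, 11, 12}
Step 11: union(9, 0) -> already same set; set of 9 now {0, 1, 4, 5, 6, 7, 9, 11, 12}
Step 12: union(0, 10) -> merged; set of 0 now {0, 1, 4, 5, 6, 7, 9, 10, 11, 12}
Step 13: union(5, 7) -> already same set; set of 5 now {0, 1, 4, 5, 6, 7, 9, 10, 11, 12}
Step 14: union(10, 8) -> merged; set of 10 now {0, 1, 4, 5, 6, 7, 8, 9, 10, 11, 12}
Step 15: union(0, 12) -> already same set; set of 0 now {0, 1, 4, 5, 6, 7, 8, 9, 10, 11, 12}
Step 16: union(7, 9) -> already same set; set of 7 now {0, 1, 4, 5, 6, 7, 8, 9, 10, 11, 12}
Step 17: union(3, 8) -> merged; set of 3 now {0, 1, 3, 4, 5, 6, 7, 8, 9, 10, 11, 12}
Set of 8: {0, 1, 3, 4, 5, 6, 7, 8, 9, 10, 11, 12}; 5 is a member.

Answer: yes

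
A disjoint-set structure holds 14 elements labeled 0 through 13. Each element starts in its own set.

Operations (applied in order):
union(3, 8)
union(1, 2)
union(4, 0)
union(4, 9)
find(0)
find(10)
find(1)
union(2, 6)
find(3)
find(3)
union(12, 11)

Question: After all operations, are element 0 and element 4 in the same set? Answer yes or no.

Answer: yes

Derivation:
Step 1: union(3, 8) -> merged; set of 3 now {3, 8}
Step 2: union(1, 2) -> merged; set of 1 now {1, 2}
Step 3: union(4, 0) -> merged; set of 4 now {0, 4}
Step 4: union(4, 9) -> merged; set of 4 now {0, 4, 9}
Step 5: find(0) -> no change; set of 0 is {0, 4, 9}
Step 6: find(10) -> no change; set of 10 is {10}
Step 7: find(1) -> no change; set of 1 is {1, 2}
Step 8: union(2, 6) -> merged; set of 2 now {1, 2, 6}
Step 9: find(3) -> no change; set of 3 is {3, 8}
Step 10: find(3) -> no change; set of 3 is {3, 8}
Step 11: union(12, 11) -> merged; set of 12 now {11, 12}
Set of 0: {0, 4, 9}; 4 is a member.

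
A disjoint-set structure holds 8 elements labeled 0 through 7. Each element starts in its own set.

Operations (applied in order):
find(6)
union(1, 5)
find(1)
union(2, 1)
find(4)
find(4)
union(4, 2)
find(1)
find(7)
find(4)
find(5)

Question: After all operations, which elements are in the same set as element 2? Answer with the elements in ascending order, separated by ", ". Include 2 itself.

Step 1: find(6) -> no change; set of 6 is {6}
Step 2: union(1, 5) -> merged; set of 1 now {1, 5}
Step 3: find(1) -> no change; set of 1 is {1, 5}
Step 4: union(2, 1) -> merged; set of 2 now {1, 2, 5}
Step 5: find(4) -> no change; set of 4 is {4}
Step 6: find(4) -> no change; set of 4 is {4}
Step 7: union(4, 2) -> merged; set of 4 now {1, 2, 4, 5}
Step 8: find(1) -> no change; set of 1 is {1, 2, 4, 5}
Step 9: find(7) -> no change; set of 7 is {7}
Step 10: find(4) -> no change; set of 4 is {1, 2, 4, 5}
Step 11: find(5) -> no change; set of 5 is {1, 2, 4, 5}
Component of 2: {1, 2, 4, 5}

Answer: 1, 2, 4, 5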